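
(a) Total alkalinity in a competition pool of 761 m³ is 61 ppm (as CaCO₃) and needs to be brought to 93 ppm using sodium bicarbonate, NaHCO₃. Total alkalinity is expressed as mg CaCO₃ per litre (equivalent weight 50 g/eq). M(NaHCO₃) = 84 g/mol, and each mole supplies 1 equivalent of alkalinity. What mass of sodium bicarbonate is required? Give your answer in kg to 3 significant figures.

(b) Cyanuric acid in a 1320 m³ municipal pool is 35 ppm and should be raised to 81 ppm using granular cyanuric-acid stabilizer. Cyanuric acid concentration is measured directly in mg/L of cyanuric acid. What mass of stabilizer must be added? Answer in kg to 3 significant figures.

(a) 40.9 kg; (b) 60.7 kg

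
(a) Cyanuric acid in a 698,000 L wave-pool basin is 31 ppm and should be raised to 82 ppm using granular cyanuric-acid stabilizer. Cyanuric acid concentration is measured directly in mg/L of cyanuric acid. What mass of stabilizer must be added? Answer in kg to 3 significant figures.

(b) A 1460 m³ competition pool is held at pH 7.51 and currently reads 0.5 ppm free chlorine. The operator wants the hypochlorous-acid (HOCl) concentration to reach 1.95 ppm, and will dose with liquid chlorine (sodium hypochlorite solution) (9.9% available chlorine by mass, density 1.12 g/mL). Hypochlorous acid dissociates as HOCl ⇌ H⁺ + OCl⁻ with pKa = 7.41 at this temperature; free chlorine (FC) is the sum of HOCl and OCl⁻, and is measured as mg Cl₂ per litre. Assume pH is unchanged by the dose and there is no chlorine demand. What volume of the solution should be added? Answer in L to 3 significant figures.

(a) CYA to add: (82 − 31) = 51 mg/L × 698,000 L = 35,600 g cyanuric acid.

(b) Volume: 1460 m³ = 1,460,000 L.
(b) [OCl⁻]/[HOCl] = 10^(pH − pKa) = 10^(7.51 − 7.41) = 1.259; fraction as HOCl = 1/(1 + 1.259) = 0.4427.
(b) Free chlorine required for 1.95 ppm HOCl: 1.95 / 0.4427 = 4.405 ppm.
(b) FC to add: 4.405 − 0.5 = 3.905 mg/L as Cl₂.
(b) Cl₂ equivalent: 3.905 mg/L × 1,460,000 L = 5701 g.
(b) Product at 9.9% available Cl: 5701 / 0.099 = 57,590 g.
(b) Volume: 57,590 g ÷ 1.12 g/mL = 51,420 mL.

(a) 35.6 kg; (b) 51.4 L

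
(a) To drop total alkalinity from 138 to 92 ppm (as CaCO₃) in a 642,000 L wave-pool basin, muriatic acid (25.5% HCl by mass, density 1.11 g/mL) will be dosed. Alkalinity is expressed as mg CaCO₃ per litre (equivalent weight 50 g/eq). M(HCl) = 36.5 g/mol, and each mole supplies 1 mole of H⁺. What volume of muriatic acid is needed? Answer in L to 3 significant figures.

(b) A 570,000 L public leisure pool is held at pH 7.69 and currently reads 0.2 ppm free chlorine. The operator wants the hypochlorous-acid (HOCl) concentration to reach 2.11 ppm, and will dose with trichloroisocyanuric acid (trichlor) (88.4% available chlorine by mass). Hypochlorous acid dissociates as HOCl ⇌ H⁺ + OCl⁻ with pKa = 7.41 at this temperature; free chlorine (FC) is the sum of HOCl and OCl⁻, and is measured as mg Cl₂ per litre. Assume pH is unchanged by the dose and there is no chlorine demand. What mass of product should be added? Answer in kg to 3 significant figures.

(a) Alkalinity to neutralize: (138 − 92) = 46 mg/L as CaCO₃ × 642,000 L = 29,530 g as CaCO₃.
(a) Equivalents of H⁺ required: 29,530 ÷ 50 g/eq = 590.6 eq = 590.6 mol HCl.
(a) Mass of HCl: 590.6 × 36.5 = 21,560 g.
(a) Mass of 25.5% solution: 21,560 / 0.255 = 84,540 g.
(a) Volume: 84,540 g ÷ 1.11 g/mL = 76,160 mL.

(b) [OCl⁻]/[HOCl] = 10^(pH − pKa) = 10^(7.69 − 7.41) = 1.905; fraction as HOCl = 1/(1 + 1.905) = 0.3442.
(b) Free chlorine required for 2.11 ppm HOCl: 2.11 / 0.3442 = 6.131 ppm.
(b) FC to add: 6.131 − 0.2 = 5.931 mg/L as Cl₂.
(b) Cl₂ equivalent: 5.931 mg/L × 570,000 L = 3380 g.
(b) Product at 88.4% available Cl: 3380 / 0.884 = 3824 g.

(a) 76.2 L; (b) 3.82 kg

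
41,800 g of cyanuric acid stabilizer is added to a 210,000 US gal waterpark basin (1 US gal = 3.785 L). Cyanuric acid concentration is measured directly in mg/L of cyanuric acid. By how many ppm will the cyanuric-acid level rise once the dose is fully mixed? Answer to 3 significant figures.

Volume: 210,000 US gal × 3.785 L/gal = 794,850 L.
Rise: 41,800 g / 794,850 L × 1000 = 52.59 mg/L.

52.6 ppm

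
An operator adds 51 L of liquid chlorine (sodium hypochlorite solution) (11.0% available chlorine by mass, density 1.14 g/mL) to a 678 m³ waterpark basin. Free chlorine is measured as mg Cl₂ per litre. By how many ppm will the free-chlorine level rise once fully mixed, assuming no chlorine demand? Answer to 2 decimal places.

9.43 ppm

Volume: 678 m³ = 678,000 L.
Mass of solution: 51 L × 1000 mL/L × 1.14 g/mL = 58,140 g.
Available chlorine delivered: 58,140 g × 0.11 = 6395 g as Cl₂.
Concentration rise: 6395 g / 678,000 L = 9.433 mg/L = 9.43 ppm.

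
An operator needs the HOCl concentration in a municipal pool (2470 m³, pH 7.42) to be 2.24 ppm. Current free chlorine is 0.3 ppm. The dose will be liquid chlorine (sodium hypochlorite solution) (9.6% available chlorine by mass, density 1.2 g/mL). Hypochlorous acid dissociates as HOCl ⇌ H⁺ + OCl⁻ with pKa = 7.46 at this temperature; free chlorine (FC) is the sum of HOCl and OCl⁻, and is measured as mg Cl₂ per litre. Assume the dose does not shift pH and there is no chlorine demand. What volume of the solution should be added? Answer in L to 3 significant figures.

85.4 L

Volume: 2470 m³ = 2,470,000 L.
[OCl⁻]/[HOCl] = 10^(pH − pKa) = 10^(7.42 − 7.46) = 0.912; fraction as HOCl = 1/(1 + 0.912) = 0.523.
Free chlorine required for 2.24 ppm HOCl: 2.24 / 0.523 = 4.283 ppm.
FC to add: 4.283 − 0.3 = 3.983 mg/L as Cl₂.
Cl₂ equivalent: 3.983 mg/L × 2,470,000 L = 9838 g.
Product at 9.6% available Cl: 9838 / 0.096 = 102,500 g.
Volume: 102,500 g ÷ 1.2 g/mL = 85,400 mL.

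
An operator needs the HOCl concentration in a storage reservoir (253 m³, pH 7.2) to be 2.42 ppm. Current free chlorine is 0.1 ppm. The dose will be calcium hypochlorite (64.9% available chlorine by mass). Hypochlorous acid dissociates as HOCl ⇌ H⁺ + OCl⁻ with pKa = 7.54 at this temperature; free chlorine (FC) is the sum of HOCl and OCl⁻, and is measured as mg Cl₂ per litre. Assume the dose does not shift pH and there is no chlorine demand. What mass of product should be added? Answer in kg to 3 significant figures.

1.34 kg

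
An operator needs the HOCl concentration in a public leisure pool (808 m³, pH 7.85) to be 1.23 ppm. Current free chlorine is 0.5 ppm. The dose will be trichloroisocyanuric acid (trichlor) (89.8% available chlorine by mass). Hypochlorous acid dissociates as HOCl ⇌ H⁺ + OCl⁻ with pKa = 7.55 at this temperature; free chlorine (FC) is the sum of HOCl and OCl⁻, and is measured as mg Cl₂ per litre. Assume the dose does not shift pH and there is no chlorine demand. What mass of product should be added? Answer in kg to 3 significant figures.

2.87 kg

Volume: 808 m³ = 808,000 L.
[OCl⁻]/[HOCl] = 10^(pH − pKa) = 10^(7.85 − 7.55) = 1.995; fraction as HOCl = 1/(1 + 1.995) = 0.3339.
Free chlorine required for 1.23 ppm HOCl: 1.23 / 0.3339 = 3.684 ppm.
FC to add: 3.684 − 0.5 = 3.184 mg/L as Cl₂.
Cl₂ equivalent: 3.184 mg/L × 808,000 L = 2573 g.
Product at 89.8% available Cl: 2573 / 0.898 = 2865 g.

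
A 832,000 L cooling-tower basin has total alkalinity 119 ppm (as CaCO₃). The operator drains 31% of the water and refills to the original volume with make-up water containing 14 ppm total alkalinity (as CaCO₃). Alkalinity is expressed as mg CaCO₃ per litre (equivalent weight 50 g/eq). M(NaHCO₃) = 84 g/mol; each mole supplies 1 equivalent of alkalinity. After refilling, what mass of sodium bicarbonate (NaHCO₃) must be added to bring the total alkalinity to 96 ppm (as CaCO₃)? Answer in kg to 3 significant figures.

13.3 kg

After draining 31% and refilling: 119 × 0.69 + 14 × 0.31 = 86.45 ppm.
Deficit to target: 96 − 86.45 = 9.55 mg/L.
As CaCO₃: 9.55 mg/L × 832,000 L = 7946 g; ÷ 50 g/eq ÷ 1 = 158.9 mol NaHCO₃.
Mass: 158.9 × 84 = 13,350 g.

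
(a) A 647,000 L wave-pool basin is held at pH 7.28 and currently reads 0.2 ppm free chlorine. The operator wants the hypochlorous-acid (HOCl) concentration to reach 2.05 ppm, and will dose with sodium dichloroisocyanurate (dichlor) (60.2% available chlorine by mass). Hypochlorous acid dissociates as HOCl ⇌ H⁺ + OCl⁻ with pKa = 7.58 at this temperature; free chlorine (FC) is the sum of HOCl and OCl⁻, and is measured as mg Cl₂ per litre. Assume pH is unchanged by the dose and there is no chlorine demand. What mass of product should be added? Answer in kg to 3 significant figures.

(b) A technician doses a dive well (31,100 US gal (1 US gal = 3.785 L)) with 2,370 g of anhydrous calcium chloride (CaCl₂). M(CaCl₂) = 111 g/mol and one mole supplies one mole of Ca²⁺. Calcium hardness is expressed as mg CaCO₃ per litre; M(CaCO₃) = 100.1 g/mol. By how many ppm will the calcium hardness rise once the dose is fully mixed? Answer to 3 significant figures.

(a) 3.09 kg; (b) 18.2 ppm

(a) [OCl⁻]/[HOCl] = 10^(pH − pKa) = 10^(7.28 − 7.58) = 0.5012; fraction as HOCl = 1/(1 + 0.5012) = 0.6661.
(a) Free chlorine required for 2.05 ppm HOCl: 2.05 / 0.6661 = 3.077 ppm.
(a) FC to add: 3.077 − 0.2 = 2.877 mg/L as Cl₂.
(a) Cl₂ equivalent: 2.877 mg/L × 647,000 L = 1862 g.
(a) Product at 60.2% available Cl: 1862 / 0.602 = 3093 g.

(b) Volume: 31,100 US gal × 3.785 L/gal = 117,714 L.
(b) Moles of Ca²⁺: 2,370 g ÷ 111 g/mol = 21.35 mol.
(b) As CaCO₃: 21.35 mol × 100.1 g/mol = 2137 g.
(b) Rise: 2137 g / 117,714 L × 1000 = 18.16 mg/L.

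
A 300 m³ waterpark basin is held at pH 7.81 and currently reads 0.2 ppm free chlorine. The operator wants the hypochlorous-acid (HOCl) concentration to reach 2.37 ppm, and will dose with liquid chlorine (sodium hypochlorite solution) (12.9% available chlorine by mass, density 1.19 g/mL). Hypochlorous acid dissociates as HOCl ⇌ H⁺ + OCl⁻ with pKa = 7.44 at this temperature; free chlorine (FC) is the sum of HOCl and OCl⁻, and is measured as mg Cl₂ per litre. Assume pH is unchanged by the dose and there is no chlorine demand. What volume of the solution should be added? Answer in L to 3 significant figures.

15.1 L

Volume: 300 m³ = 300,000 L.
[OCl⁻]/[HOCl] = 10^(pH − pKa) = 10^(7.81 − 7.44) = 2.344; fraction as HOCl = 1/(1 + 2.344) = 0.299.
Free chlorine required for 2.37 ppm HOCl: 2.37 / 0.299 = 7.926 ppm.
FC to add: 7.926 − 0.2 = 7.726 mg/L as Cl₂.
Cl₂ equivalent: 7.726 mg/L × 300,000 L = 2318 g.
Product at 12.9% available Cl: 2318 / 0.129 = 17,970 g.
Volume: 17,970 g ÷ 1.19 g/mL = 15,100 mL.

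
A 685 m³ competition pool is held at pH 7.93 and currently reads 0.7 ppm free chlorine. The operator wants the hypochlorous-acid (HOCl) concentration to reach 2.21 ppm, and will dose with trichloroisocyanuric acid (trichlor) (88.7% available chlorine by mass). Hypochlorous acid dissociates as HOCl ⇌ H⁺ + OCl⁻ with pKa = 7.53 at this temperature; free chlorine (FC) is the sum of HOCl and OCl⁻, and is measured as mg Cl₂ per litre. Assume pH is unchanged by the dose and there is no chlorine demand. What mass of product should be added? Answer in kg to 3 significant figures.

5.45 kg

Volume: 685 m³ = 685,000 L.
[OCl⁻]/[HOCl] = 10^(pH − pKa) = 10^(7.93 − 7.53) = 2.512; fraction as HOCl = 1/(1 + 2.512) = 0.2847.
Free chlorine required for 2.21 ppm HOCl: 2.21 / 0.2847 = 7.761 ppm.
FC to add: 7.761 − 0.7 = 7.061 mg/L as Cl₂.
Cl₂ equivalent: 7.061 mg/L × 685,000 L = 4837 g.
Product at 88.7% available Cl: 4837 / 0.887 = 5453 g.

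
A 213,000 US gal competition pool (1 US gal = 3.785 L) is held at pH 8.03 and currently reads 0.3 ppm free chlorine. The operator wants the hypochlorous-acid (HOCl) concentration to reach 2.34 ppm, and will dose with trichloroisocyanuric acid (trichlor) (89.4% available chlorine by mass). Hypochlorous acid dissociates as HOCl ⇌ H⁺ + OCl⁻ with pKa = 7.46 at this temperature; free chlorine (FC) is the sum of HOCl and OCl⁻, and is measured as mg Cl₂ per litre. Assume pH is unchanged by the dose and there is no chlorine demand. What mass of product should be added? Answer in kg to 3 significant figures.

9.68 kg

Volume: 213,000 US gal × 3.785 L/gal = 806,205 L.
[OCl⁻]/[HOCl] = 10^(pH − pKa) = 10^(8.03 − 7.46) = 3.715; fraction as HOCl = 1/(1 + 3.715) = 0.2121.
Free chlorine required for 2.34 ppm HOCl: 2.34 / 0.2121 = 11.03 ppm.
FC to add: 11.03 − 0.3 = 10.73 mg/L as Cl₂.
Cl₂ equivalent: 10.73 mg/L × 806,205 L = 8654 g.
Product at 89.4% available Cl: 8654 / 0.894 = 9680 g.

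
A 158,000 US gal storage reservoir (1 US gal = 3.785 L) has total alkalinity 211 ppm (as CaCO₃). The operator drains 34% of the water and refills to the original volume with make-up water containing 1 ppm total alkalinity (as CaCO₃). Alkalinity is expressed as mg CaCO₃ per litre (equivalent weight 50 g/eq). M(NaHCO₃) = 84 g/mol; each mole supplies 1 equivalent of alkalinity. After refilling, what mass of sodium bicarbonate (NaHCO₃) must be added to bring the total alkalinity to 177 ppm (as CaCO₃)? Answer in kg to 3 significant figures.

37.6 kg

Volume: 158,000 US gal × 3.785 L/gal = 598,030 L.
After draining 34% and refilling: 211 × 0.66 + 1 × 0.34 = 139.6 ppm.
Deficit to target: 177 − 139.6 = 37.4 mg/L.
As CaCO₃: 37.4 mg/L × 598,030 L = 22,370 g; ÷ 50 g/eq ÷ 1 = 447.3 mol NaHCO₃.
Mass: 447.3 × 84 = 37,580 g.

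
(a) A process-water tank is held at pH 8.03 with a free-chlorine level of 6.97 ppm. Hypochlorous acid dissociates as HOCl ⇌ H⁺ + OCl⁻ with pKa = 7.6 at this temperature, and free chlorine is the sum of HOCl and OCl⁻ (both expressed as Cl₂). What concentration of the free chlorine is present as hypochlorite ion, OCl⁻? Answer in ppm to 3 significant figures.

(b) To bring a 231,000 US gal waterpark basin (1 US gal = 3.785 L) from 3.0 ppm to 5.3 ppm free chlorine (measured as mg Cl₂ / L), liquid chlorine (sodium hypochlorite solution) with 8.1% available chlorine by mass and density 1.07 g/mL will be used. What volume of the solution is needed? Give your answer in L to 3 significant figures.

(a) [OCl⁻]/[HOCl] = 10^(pH − pKa) = 10^(8.03 − 7.6) = 10^0.43 = 2.692.
(a) Fraction as HOCl = 1 / (1 + 2.692) = 0.2709.
(a) OCl⁻ = (1 − 0.2709) × 6.97 ppm = 5.082 ppm.

(b) Volume: 231,000 US gal × 3.785 L/gal = 874,335 L.
(b) Chlorine deficit: 5.3 − 3.0 = 2.3 ppm = 2.3 mg/L as Cl₂.
(b) Cl₂ equivalent needed: 2.3 mg/L × 874,335 L = 2,011,000 mg = 2011 g.
(b) Product at 8.1% available chlorine: 2011 / 0.081 = 24,830 g.
(b) Volume at density 1.07 g/mL: 24,830 g ÷ 1.07 g/mL = 23,200 mL.

(a) 5.08 ppm; (b) 23.2 L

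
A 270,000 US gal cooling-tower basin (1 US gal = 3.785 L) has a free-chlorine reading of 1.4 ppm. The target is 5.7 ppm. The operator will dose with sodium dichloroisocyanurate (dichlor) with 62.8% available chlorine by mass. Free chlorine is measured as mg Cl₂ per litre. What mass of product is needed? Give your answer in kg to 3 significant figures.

Volume: 270,000 US gal × 3.785 L/gal = 1,021,950 L.
Chlorine deficit: 5.7 − 1.4 = 4.3 ppm = 4.3 mg/L as Cl₂.
Cl₂ equivalent needed: 4.3 mg/L × 1,021,950 L = 4,394,000 mg = 4394 g.
Product at 62.8% available chlorine: 4394 / 0.628 = 6997 g.

7.00 kg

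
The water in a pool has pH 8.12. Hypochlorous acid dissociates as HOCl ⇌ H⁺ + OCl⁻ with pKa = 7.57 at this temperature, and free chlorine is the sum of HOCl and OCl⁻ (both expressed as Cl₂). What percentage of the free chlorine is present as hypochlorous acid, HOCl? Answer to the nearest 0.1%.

[OCl⁻]/[HOCl] = 10^(pH − pKa) = 10^(8.12 − 7.57) = 10^0.55 = 3.548.
Fraction as HOCl = 1 / (1 + 3.548) = 0.2199.

22.0%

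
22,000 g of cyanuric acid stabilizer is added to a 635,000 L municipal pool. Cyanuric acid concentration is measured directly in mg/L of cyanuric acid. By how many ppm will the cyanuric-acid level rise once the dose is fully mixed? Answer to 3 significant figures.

Rise: 22,000 g / 635,000 L × 1000 = 34.65 mg/L.

34.6 ppm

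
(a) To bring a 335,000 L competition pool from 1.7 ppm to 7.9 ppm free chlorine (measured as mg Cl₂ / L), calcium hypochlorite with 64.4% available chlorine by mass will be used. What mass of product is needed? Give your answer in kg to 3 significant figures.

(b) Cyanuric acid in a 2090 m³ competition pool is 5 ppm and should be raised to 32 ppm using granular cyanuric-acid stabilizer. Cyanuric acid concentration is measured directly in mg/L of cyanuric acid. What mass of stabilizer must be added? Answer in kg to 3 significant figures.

(a) Chlorine deficit: 7.9 − 1.7 = 6.2 ppm = 6.2 mg/L as Cl₂.
(a) Cl₂ equivalent needed: 6.2 mg/L × 335,000 L = 2,077,000 mg = 2077 g.
(a) Product at 64.4% available chlorine: 2077 / 0.644 = 3225 g.

(b) Volume: 2090 m³ = 2,090,000 L.
(b) CYA to add: (32 − 5) = 27 mg/L × 2,090,000 L = 56,430 g cyanuric acid.

(a) 3.23 kg; (b) 56.4 kg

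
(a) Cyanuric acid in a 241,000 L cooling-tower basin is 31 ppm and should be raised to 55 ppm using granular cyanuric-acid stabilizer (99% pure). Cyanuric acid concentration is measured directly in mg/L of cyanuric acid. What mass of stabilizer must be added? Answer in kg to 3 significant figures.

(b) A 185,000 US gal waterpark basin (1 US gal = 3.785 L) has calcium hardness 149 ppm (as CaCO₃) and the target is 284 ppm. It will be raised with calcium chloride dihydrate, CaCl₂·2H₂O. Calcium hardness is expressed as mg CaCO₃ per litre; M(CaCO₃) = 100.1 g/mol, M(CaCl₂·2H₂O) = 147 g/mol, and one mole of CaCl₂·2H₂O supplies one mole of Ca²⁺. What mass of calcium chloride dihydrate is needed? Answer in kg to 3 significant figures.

(a) 5.84 kg; (b) 139 kg

(a) CYA to add: (55 − 31) = 24 mg/L × 241,000 L = 5784 g cyanuric acid.
(a) At 99% purity: 5784 / 0.99 = 5842 g product.

(b) Volume: 185,000 US gal × 3.785 L/gal = 700,225 L.
(b) Hardness to add: (284 − 149) = 135 mg/L as CaCO₃ × 700,225 L = 94,530 g as CaCO₃.
(b) Moles of Ca²⁺ (1 mol Ca²⁺ ≡ 1 mol CaCO₃): 94,530 / 100.1 g/mol = 944.4 mol.
(b) Mass of CaCl₂·2H₂O: 944.4 × 147 = 138,800 g.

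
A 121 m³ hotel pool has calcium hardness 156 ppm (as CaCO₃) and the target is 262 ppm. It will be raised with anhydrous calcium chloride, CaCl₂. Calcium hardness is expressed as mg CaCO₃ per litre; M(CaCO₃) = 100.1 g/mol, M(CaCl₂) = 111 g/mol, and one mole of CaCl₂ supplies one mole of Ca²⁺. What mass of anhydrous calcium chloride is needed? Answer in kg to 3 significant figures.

14.2 kg

Volume: 121 m³ = 121,000 L.
Hardness to add: (262 − 156) = 106 mg/L as CaCO₃ × 121,000 L = 12,830 g as CaCO₃.
Moles of Ca²⁺ (1 mol Ca²⁺ ≡ 1 mol CaCO₃): 12,830 / 100.1 g/mol = 128.1 mol.
Mass of CaCl₂: 128.1 × 111 = 14,220 g.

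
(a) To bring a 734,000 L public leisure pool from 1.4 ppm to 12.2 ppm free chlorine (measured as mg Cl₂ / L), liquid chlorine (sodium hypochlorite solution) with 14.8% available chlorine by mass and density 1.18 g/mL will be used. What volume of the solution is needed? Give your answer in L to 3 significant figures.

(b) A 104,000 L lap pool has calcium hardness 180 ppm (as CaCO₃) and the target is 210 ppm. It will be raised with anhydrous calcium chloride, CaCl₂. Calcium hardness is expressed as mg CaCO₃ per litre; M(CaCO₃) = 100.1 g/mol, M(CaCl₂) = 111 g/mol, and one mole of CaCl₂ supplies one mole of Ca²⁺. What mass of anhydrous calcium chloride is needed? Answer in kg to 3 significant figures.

(a) 45.4 L; (b) 3.46 kg

(a) Chlorine deficit: 12.2 − 1.4 = 10.8 ppm = 10.8 mg/L as Cl₂.
(a) Cl₂ equivalent needed: 10.8 mg/L × 734,000 L = 7,927,000 mg = 7927 g.
(a) Product at 14.8% available chlorine: 7927 / 0.148 = 53,560 g.
(a) Volume at density 1.18 g/mL: 53,560 g ÷ 1.18 g/mL = 45,390 mL.

(b) Hardness to add: (210 − 180) = 30 mg/L as CaCO₃ × 104,000 L = 3120 g as CaCO₃.
(b) Moles of Ca²⁺ (1 mol Ca²⁺ ≡ 1 mol CaCO₃): 3120 / 100.1 g/mol = 31.17 mol.
(b) Mass of CaCl₂: 31.17 × 111 = 3460 g.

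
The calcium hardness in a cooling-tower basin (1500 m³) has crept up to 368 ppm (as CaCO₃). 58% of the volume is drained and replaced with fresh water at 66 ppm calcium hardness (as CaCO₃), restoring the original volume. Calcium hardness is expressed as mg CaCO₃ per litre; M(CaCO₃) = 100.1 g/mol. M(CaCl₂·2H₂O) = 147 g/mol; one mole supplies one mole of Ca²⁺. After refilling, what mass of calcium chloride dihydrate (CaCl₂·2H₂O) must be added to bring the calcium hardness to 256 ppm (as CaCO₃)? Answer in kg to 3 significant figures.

Volume: 1500 m³ = 1,500,000 L.
After draining 58% and refilling: 368 × 0.42 + 66 × 0.58 = 192.84 ppm.
Deficit to target: 256 − 192.84 = 63.16 mg/L.
As CaCO₃: 63.16 mg/L × 1,500,000 L = 94,740 g; ÷ 100.1 = 946.5 mol Ca²⁺.
Mass: 946.5 × 147 = 139,100 g.

139 kg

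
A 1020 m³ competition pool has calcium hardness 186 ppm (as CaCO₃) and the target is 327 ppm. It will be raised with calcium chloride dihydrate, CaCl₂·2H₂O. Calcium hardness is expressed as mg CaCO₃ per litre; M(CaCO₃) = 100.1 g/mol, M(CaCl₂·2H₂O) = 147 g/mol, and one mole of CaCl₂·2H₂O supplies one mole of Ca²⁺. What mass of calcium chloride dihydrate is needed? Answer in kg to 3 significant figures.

Volume: 1020 m³ = 1,020,000 L.
Hardness to add: (327 − 186) = 141 mg/L as CaCO₃ × 1,020,000 L = 143,800 g as CaCO₃.
Moles of Ca²⁺ (1 mol Ca²⁺ ≡ 1 mol CaCO₃): 143,800 / 100.1 g/mol = 1437 mol.
Mass of CaCl₂·2H₂O: 1437 × 147 = 211,200 g.

211 kg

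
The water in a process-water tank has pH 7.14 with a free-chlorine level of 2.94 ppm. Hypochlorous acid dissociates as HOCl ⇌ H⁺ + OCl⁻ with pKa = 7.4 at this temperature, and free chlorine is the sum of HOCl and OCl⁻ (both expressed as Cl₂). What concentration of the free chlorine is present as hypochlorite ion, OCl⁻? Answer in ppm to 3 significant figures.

1.04 ppm

[OCl⁻]/[HOCl] = 10^(pH − pKa) = 10^(7.14 − 7.4) = 10^-0.26 = 0.5495.
Fraction as HOCl = 1 / (1 + 0.5495) = 0.6454.
OCl⁻ = (1 − 0.6454) × 2.94 ppm = 1.043 ppm.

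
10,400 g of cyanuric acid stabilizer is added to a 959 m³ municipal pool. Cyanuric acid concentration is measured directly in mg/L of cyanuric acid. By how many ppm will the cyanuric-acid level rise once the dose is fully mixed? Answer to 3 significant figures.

Volume: 959 m³ = 959,000 L.
Rise: 10,400 g / 959,000 L × 1000 = 10.84 mg/L.

10.8 ppm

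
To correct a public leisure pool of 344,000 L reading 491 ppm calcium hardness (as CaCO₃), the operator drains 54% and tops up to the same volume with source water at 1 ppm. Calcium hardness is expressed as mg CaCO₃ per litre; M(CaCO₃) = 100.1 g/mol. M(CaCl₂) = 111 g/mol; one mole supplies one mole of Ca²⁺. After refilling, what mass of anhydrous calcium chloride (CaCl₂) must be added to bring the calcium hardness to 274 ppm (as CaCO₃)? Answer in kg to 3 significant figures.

After draining 54% and refilling: 491 × 0.46 + 1 × 0.54 = 226.4 ppm.
Deficit to target: 274 − 226.4 = 47.6 mg/L.
As CaCO₃: 47.6 mg/L × 344,000 L = 16,370 g; ÷ 100.1 = 163.6 mol Ca²⁺.
Mass: 163.6 × 111 = 18,160 g.

18.2 kg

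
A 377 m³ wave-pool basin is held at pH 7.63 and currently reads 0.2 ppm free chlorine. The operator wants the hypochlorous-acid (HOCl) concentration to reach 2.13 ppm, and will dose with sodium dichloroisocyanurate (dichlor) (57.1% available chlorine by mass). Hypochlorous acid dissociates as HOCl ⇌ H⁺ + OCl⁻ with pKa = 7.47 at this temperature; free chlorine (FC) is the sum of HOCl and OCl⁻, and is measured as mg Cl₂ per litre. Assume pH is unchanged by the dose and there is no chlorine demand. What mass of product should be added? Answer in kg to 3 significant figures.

Volume: 377 m³ = 377,000 L.
[OCl⁻]/[HOCl] = 10^(pH − pKa) = 10^(7.63 − 7.47) = 1.445; fraction as HOCl = 1/(1 + 1.445) = 0.4089.
Free chlorine required for 2.13 ppm HOCl: 2.13 / 0.4089 = 5.209 ppm.
FC to add: 5.209 − 0.2 = 5.009 mg/L as Cl₂.
Cl₂ equivalent: 5.009 mg/L × 377,000 L = 1888 g.
Product at 57.1% available Cl: 1888 / 0.571 = 3307 g.

3.31 kg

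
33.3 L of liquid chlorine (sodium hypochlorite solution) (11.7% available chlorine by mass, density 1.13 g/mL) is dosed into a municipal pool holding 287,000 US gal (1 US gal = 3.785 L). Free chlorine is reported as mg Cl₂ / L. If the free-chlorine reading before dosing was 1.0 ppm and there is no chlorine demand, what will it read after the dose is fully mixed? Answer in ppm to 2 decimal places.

Volume: 287,000 US gal × 3.785 L/gal = 1,086,295 L.
Mass of solution: 33.3 L × 1000 mL/L × 1.13 g/mL = 37,630 g.
Available chlorine delivered: 37,630 g × 0.117 = 4403 g as Cl₂.
Concentration rise: 4403 g / 1,086,295 L = 4.053 mg/L = 4.05 ppm.
Final FC: 1.0 + 4.05 = 5.05 ppm.

5.05 ppm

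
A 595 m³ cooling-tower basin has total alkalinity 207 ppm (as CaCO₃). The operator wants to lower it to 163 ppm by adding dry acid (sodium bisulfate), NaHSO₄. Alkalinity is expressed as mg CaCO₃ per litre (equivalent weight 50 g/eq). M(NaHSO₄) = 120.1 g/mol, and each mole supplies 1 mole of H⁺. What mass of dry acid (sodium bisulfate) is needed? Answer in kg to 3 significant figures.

Volume: 595 m³ = 595,000 L.
Alkalinity to neutralize: (207 − 163) = 44 mg/L as CaCO₃ × 595,000 L = 26,180 g as CaCO₃.
Equivalents of H⁺ required: 26,180 ÷ 50 g/eq = 523.6 eq = 523.6 mol NaHSO₄.
Mass of NaHSO₄: 523.6 × 120.1 = 62,880 g.

62.9 kg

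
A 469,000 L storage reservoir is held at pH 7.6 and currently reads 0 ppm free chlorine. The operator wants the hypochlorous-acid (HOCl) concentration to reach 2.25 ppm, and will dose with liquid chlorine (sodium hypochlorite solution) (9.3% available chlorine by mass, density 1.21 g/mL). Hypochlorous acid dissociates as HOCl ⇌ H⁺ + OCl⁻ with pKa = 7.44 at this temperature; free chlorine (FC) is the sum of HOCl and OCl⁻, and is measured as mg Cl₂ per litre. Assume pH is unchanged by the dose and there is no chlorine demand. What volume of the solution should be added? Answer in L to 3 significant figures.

22.9 L

[OCl⁻]/[HOCl] = 10^(pH − pKa) = 10^(7.6 − 7.44) = 1.445; fraction as HOCl = 1/(1 + 1.445) = 0.4089.
Free chlorine required for 2.25 ppm HOCl: 2.25 / 0.4089 = 5.502 ppm.
FC to add: 5.502 − 0 = 5.502 mg/L as Cl₂.
Cl₂ equivalent: 5.502 mg/L × 469,000 L = 2581 g.
Product at 9.3% available Cl: 2581 / 0.093 = 27,750 g.
Volume: 27,750 g ÷ 1.21 g/mL = 22,930 mL.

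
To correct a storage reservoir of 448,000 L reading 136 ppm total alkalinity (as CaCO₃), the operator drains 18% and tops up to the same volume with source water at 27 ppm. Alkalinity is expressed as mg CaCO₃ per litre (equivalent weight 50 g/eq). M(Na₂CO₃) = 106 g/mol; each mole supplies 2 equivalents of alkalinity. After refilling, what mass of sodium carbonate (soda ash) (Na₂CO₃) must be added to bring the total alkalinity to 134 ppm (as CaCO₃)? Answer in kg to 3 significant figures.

8.37 kg

After draining 18% and refilling: 136 × 0.82 + 27 × 0.18 = 116.38 ppm.
Deficit to target: 134 − 116.38 = 17.62 mg/L.
As CaCO₃: 17.62 mg/L × 448,000 L = 7894 g; ÷ 50 g/eq ÷ 2 = 78.94 mol Na₂CO₃.
Mass: 78.94 × 106 = 8367 g.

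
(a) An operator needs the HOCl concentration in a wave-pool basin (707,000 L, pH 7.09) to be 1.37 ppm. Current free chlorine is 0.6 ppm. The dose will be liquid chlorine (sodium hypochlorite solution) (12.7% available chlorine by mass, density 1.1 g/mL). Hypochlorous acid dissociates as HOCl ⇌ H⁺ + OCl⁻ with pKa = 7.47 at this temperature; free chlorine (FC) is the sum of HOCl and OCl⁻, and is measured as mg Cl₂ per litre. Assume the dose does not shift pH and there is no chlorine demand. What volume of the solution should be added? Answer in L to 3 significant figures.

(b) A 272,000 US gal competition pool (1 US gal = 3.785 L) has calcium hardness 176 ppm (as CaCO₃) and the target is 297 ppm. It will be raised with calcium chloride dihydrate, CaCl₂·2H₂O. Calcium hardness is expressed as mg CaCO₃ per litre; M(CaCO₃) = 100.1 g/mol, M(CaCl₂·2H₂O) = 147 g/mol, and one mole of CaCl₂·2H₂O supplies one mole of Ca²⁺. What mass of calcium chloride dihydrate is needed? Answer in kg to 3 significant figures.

(a) [OCl⁻]/[HOCl] = 10^(pH − pKa) = 10^(7.09 − 7.47) = 0.4169; fraction as HOCl = 1/(1 + 0.4169) = 0.7058.
(a) Free chlorine required for 1.37 ppm HOCl: 1.37 / 0.7058 = 1.941 ppm.
(a) FC to add: 1.941 − 0.6 = 1.341 mg/L as Cl₂.
(a) Cl₂ equivalent: 1.341 mg/L × 707,000 L = 948.2 g.
(a) Product at 12.7% available Cl: 948.2 / 0.127 = 7466 g.
(a) Volume: 7466 g ÷ 1.1 g/mL = 6787 mL.

(b) Volume: 272,000 US gal × 3.785 L/gal = 1,029,520 L.
(b) Hardness to add: (297 − 176) = 121 mg/L as CaCO₃ × 1,029,520 L = 124,600 g as CaCO₃.
(b) Moles of Ca²⁺ (1 mol Ca²⁺ ≡ 1 mol CaCO₃): 124,600 / 100.1 g/mol = 1244 mol.
(b) Mass of CaCl₂·2H₂O: 1244 × 147 = 182,900 g.

(a) 6.79 L; (b) 183 kg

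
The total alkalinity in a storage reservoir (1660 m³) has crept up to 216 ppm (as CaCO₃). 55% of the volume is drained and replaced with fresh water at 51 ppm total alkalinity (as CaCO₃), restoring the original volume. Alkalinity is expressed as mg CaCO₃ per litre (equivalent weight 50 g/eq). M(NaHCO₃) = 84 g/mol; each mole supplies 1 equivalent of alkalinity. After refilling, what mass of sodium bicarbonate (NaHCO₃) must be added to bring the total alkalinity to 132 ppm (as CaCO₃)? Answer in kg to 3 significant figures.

18.8 kg

Volume: 1660 m³ = 1,660,000 L.
After draining 55% and refilling: 216 × 0.45 + 51 × 0.55 = 125.25 ppm.
Deficit to target: 132 − 125.25 = 6.75 mg/L.
As CaCO₃: 6.75 mg/L × 1,660,000 L = 11,210 g; ÷ 50 g/eq ÷ 1 = 224.1 mol NaHCO₃.
Mass: 224.1 × 84 = 18,820 g.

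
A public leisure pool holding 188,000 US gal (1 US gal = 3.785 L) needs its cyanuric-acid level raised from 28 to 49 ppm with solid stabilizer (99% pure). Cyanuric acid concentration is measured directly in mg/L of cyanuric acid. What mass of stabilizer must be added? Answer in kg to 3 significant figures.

Volume: 188,000 US gal × 3.785 L/gal = 711,580 L.
CYA to add: (49 − 28) = 21 mg/L × 711,580 L = 14,940 g cyanuric acid.
At 99% purity: 14,940 / 0.99 = 15,090 g product.

15.1 kg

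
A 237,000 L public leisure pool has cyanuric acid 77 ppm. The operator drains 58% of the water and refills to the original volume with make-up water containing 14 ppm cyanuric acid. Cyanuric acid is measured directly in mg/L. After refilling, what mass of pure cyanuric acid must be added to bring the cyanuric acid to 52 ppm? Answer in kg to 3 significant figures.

2.73 kg

After draining 58% and refilling: 77 × 0.42 + 14 × 0.58 = 40.46 ppm.
Deficit to target: 52 − 40.46 = 11.54 mg/L.
Mass: 11.54 mg/L × 237,000 L = 2735 g cyanuric acid.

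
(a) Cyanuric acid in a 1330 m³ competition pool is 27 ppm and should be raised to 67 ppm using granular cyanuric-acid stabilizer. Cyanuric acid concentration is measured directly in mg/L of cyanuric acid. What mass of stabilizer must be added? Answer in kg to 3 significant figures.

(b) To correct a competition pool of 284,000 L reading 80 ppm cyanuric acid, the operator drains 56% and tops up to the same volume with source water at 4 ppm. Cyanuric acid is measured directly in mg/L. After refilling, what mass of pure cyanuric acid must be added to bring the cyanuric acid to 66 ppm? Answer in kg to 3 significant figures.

(a) 53.2 kg; (b) 8.11 kg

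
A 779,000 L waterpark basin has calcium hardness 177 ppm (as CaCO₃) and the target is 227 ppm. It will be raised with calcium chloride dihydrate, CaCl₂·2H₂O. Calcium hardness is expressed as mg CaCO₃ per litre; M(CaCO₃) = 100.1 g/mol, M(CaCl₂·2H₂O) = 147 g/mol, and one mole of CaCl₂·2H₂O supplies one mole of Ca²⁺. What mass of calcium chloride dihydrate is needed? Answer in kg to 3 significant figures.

Hardness to add: (227 − 177) = 50 mg/L as CaCO₃ × 779,000 L = 38,950 g as CaCO₃.
Moles of Ca²⁺ (1 mol Ca²⁺ ≡ 1 mol CaCO₃): 38,950 / 100.1 g/mol = 389.1 mol.
Mass of CaCl₂·2H₂O: 389.1 × 147 = 57,200 g.

57.2 kg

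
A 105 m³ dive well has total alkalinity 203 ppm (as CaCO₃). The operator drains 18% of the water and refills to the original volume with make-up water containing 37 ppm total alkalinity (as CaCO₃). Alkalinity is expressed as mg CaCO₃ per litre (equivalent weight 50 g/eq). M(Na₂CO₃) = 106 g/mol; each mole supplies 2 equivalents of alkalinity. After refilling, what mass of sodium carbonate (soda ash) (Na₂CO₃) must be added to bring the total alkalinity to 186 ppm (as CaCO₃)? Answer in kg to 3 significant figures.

1.43 kg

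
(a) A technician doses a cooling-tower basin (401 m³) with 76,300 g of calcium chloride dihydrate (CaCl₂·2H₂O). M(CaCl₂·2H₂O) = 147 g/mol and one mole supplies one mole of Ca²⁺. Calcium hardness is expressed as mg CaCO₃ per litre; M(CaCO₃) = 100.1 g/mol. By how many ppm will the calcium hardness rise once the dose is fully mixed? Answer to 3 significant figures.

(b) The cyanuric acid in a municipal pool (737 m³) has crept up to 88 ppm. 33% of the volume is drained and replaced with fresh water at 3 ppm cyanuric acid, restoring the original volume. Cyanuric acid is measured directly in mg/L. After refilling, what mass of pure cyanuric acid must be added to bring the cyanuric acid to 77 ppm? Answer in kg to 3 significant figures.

(a) 130 ppm; (b) 12.6 kg

(a) Volume: 401 m³ = 401,000 L.
(a) Moles of Ca²⁺: 76,300 g ÷ 147 g/mol = 519 mol.
(a) As CaCO₃: 519 mol × 100.1 g/mol = 51,960 g.
(a) Rise: 51,960 g / 401,000 L × 1000 = 129.6 mg/L.

(b) Volume: 737 m³ = 737,000 L.
(b) After draining 33% and refilling: 88 × 0.67 + 3 × 0.33 = 59.95 ppm.
(b) Deficit to target: 77 − 59.95 = 17.05 mg/L.
(b) Mass: 17.05 mg/L × 737,000 L = 12,570 g cyanuric acid.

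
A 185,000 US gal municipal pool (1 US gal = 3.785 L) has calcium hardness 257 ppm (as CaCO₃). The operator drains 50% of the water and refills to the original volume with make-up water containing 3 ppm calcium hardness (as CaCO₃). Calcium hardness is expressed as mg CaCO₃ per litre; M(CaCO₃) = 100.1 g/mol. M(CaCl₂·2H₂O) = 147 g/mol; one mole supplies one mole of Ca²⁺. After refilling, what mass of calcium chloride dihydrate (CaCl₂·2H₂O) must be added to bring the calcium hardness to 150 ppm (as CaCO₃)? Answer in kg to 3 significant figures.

20.6 kg

Volume: 185,000 US gal × 3.785 L/gal = 700,225 L.
After draining 50% and refilling: 257 × 0.50 + 3 × 0.50 = 130 ppm.
Deficit to target: 150 − 130 = 20 mg/L.
As CaCO₃: 20 mg/L × 700,225 L = 14,000 g; ÷ 100.1 = 139.9 mol Ca²⁺.
Mass: 139.9 × 147 = 20,570 g.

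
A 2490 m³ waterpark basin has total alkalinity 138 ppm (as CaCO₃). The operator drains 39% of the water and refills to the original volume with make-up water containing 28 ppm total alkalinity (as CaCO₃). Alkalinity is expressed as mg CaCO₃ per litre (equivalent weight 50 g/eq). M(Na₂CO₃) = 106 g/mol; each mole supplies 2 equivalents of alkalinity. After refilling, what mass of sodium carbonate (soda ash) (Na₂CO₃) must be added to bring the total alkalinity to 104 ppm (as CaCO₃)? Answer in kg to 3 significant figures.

Volume: 2490 m³ = 2,490,000 L.
After draining 39% and refilling: 138 × 0.61 + 28 × 0.39 = 95.1 ppm.
Deficit to target: 104 − 95.1 = 8.9 mg/L.
As CaCO₃: 8.9 mg/L × 2,490,000 L = 22,160 g; ÷ 50 g/eq ÷ 2 = 221.6 mol Na₂CO₃.
Mass: 221.6 × 106 = 23,490 g.

23.5 kg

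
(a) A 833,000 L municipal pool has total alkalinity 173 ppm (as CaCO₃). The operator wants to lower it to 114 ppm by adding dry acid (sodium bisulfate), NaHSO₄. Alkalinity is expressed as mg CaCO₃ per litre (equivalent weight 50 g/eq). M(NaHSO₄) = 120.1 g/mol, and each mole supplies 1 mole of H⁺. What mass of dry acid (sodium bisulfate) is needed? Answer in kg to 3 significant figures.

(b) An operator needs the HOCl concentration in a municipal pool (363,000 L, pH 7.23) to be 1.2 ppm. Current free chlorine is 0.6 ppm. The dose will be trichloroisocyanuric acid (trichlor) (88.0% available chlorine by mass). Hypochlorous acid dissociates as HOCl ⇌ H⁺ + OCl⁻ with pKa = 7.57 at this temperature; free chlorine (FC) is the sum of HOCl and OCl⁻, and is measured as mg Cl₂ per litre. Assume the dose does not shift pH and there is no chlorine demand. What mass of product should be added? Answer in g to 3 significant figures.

(a) 118 kg; (b) 474 g

(a) Alkalinity to neutralize: (173 − 114) = 59 mg/L as CaCO₃ × 833,000 L = 49,150 g as CaCO₃.
(a) Equivalents of H⁺ required: 49,150 ÷ 50 g/eq = 982.9 eq = 982.9 mol NaHSO₄.
(a) Mass of NaHSO₄: 982.9 × 120.1 = 118,100 g.

(b) [OCl⁻]/[HOCl] = 10^(pH − pKa) = 10^(7.23 − 7.57) = 0.4571; fraction as HOCl = 1/(1 + 0.4571) = 0.6863.
(b) Free chlorine required for 1.2 ppm HOCl: 1.2 / 0.6863 = 1.749 ppm.
(b) FC to add: 1.749 − 0.6 = 1.149 mg/L as Cl₂.
(b) Cl₂ equivalent: 1.149 mg/L × 363,000 L = 416.9 g.
(b) Product at 88.0% available Cl: 416.9 / 0.88 = 473.8 g.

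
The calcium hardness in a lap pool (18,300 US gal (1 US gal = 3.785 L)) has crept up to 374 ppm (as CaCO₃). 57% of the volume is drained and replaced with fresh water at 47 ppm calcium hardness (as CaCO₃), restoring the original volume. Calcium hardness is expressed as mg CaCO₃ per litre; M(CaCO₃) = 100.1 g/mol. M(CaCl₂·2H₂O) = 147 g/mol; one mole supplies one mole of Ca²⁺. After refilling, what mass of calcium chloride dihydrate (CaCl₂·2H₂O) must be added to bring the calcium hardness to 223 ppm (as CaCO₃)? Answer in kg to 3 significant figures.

Volume: 18,300 US gal × 3.785 L/gal = 69,266 L.
After draining 57% and refilling: 374 × 0.43 + 47 × 0.57 = 187.61 ppm.
Deficit to target: 223 − 187.61 = 35.39 mg/L.
As CaCO₃: 35.39 mg/L × 69,266 L = 2451 g; ÷ 100.1 = 24.49 mol Ca²⁺.
Mass: 24.49 × 147 = 3600 g.

3.60 kg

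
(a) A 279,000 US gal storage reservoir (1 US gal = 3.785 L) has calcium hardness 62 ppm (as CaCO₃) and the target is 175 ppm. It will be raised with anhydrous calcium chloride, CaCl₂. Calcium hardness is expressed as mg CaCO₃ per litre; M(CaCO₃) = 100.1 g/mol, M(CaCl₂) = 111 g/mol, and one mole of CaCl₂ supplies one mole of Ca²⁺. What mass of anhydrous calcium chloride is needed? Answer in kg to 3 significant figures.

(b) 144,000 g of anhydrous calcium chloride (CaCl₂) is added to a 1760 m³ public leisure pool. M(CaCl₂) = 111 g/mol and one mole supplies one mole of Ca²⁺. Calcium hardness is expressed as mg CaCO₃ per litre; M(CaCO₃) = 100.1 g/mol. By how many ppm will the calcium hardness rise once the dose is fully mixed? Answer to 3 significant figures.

(a) 132 kg; (b) 73.8 ppm

(a) Volume: 279,000 US gal × 3.785 L/gal = 1,056,015 L.
(a) Hardness to add: (175 − 62) = 113 mg/L as CaCO₃ × 1,056,015 L = 119,300 g as CaCO₃.
(a) Moles of Ca²⁺ (1 mol Ca²⁺ ≡ 1 mol CaCO₃): 119,300 / 100.1 g/mol = 1192 mol.
(a) Mass of CaCl₂: 1192 × 111 = 132,300 g.

(b) Volume: 1760 m³ = 1,760,000 L.
(b) Moles of Ca²⁺: 144,000 g ÷ 111 g/mol = 1297 mol.
(b) As CaCO₃: 1297 mol × 100.1 g/mol = 129,900 g.
(b) Rise: 129,900 g / 1,760,000 L × 1000 = 73.78 mg/L.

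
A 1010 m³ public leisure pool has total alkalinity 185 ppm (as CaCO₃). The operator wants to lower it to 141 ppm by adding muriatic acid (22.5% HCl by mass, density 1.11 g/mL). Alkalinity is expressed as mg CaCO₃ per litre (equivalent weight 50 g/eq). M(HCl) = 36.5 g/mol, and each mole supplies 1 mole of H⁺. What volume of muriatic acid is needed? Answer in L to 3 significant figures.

130 L

Volume: 1010 m³ = 1,010,000 L.
Alkalinity to neutralize: (185 − 141) = 44 mg/L as CaCO₃ × 1,010,000 L = 44,440 g as CaCO₃.
Equivalents of H⁺ required: 44,440 ÷ 50 g/eq = 888.8 eq = 888.8 mol HCl.
Mass of HCl: 888.8 × 36.5 = 32,440 g.
Mass of 22.5% solution: 32,440 / 0.225 = 144,200 g.
Volume: 144,200 g ÷ 1.11 g/mL = 129,900 mL.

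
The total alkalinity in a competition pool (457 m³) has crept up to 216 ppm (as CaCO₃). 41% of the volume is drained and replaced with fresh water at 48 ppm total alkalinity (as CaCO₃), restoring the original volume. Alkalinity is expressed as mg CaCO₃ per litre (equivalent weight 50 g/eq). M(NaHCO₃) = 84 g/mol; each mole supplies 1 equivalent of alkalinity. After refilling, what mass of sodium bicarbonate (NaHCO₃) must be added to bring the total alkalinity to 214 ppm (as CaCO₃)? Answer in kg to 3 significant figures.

51.3 kg

Volume: 457 m³ = 457,000 L.
After draining 41% and refilling: 216 × 0.59 + 48 × 0.41 = 147.12 ppm.
Deficit to target: 214 − 147.12 = 66.88 mg/L.
As CaCO₃: 66.88 mg/L × 457,000 L = 30,560 g; ÷ 50 g/eq ÷ 1 = 611.3 mol NaHCO₃.
Mass: 611.3 × 84 = 51,350 g.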